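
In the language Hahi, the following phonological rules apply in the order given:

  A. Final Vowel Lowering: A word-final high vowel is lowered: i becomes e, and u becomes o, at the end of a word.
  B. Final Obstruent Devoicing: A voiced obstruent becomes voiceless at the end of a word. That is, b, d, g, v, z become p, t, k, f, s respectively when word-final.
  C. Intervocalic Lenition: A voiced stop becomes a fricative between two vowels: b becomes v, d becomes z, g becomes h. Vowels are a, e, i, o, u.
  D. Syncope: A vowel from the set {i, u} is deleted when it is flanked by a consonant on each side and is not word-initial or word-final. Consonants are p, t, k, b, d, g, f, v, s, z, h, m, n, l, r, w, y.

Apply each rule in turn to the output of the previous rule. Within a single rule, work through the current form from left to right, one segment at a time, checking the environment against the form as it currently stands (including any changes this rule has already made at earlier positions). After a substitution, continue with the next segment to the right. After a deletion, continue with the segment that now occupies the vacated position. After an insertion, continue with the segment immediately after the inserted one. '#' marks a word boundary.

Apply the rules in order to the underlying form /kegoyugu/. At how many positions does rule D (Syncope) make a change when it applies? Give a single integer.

A Final Vowel Lowering: [kegoyugu] → [kegoyugo]
B Final Obstruent Devoicing: no change — [kegoyugo]
C Intervocalic Lenition: [kegoyugo] → [kehoyuho]
D Syncope: [kehoyuho] → [kehoyho]
Rule D changed 1 position(s).

1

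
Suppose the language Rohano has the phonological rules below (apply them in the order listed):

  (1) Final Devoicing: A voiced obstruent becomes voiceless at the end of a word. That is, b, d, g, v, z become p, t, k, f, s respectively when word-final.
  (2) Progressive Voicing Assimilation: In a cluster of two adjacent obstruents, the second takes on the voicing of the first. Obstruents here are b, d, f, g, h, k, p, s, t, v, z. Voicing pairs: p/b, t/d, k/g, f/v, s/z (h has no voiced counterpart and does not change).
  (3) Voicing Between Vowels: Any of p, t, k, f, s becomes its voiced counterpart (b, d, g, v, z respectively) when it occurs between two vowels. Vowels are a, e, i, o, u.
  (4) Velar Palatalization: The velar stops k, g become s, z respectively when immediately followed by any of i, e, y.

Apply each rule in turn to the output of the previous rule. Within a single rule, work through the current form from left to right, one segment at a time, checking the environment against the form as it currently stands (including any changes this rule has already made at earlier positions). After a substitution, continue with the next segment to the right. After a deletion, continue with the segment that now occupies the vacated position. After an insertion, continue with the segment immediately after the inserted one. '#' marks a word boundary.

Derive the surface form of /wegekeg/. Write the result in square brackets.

[wezezek]

(1) Final Devoicing: [wegekeg] → [wegekek]
(2) Progressive Voicing Assimilation: no change — [wegekek]
(3) Voicing Between Vowels: [wegekek] → [wegegek]
(4) Velar Palatalization: [wegegek] → [wezezek]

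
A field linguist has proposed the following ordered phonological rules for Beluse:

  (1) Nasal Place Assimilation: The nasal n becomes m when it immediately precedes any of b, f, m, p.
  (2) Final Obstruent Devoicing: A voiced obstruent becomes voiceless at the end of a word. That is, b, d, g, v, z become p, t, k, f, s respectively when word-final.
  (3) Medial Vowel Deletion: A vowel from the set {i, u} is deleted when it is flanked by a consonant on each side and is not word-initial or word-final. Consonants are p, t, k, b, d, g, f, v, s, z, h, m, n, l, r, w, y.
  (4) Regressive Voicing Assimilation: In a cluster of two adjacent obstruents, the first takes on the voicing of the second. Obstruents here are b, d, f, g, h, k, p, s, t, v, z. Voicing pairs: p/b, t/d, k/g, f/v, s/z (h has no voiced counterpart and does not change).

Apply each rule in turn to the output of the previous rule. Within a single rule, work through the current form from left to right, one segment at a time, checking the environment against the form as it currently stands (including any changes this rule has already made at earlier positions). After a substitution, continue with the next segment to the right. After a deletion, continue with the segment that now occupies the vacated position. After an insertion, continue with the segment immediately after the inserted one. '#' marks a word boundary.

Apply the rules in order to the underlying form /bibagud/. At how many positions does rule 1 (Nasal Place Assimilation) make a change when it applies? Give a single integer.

0

(1) Nasal Place Assimilation: no change — [bibagud]
(2) Final Obstruent Devoicing: [bibagud] → [bibagut]
(3) Medial Vowel Deletion: [bibagut] → [bbagt]
(4) Regressive Voicing Assimilation: [bbagt] → [bbakt]
Rule 1 changed 0 position(s).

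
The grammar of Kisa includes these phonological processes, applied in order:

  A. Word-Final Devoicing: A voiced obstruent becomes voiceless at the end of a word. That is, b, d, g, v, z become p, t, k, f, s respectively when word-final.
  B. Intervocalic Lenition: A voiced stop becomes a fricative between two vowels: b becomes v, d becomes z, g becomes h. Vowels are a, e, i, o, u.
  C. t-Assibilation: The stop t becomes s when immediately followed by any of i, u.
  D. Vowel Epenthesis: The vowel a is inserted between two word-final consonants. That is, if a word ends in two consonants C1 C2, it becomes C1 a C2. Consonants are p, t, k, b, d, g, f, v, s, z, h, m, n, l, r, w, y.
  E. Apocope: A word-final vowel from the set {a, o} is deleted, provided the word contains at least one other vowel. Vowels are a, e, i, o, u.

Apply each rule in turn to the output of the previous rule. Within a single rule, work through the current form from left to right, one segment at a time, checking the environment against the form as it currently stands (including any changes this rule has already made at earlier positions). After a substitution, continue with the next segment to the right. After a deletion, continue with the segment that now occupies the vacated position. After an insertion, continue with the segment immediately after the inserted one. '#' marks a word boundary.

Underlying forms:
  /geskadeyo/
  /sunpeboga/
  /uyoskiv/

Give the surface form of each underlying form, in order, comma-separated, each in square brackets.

[geskazey], [sunpevoh], [uyoskif]

/geskadeyo/:
  A Word-Final Devoicing: no change — [geskadeyo]
  B Intervocalic Lenition: [geskadeyo] → [geskazeyo]
  C t-Assibilation: no change — [geskazeyo]
  D Vowel Epenthesis: no change — [geskazeyo]
  E Apocope: [geskazeyo] → [geskazey]
/sunpeboga/:
  A Word-Final Devoicing: no change — [sunpeboga]
  B Intervocalic Lenition: [sunpeboga] → [sunpevoha]
  C t-Assibilation: no change — [sunpevoha]
  D Vowel Epenthesis: no change — [sunpevoha]
  E Apocope: [sunpevoha] → [sunpevoh]
/uyoskiv/:
  A Word-Final Devoicing: [uyoskiv] → [uyoskif]
  B Intervocalic Lenition: no change — [uyoskif]
  C t-Assibilation: no change — [uyoskif]
  D Vowel Epenthesis: no change — [uyoskif]
  E Apocope: no change — [uyoskif]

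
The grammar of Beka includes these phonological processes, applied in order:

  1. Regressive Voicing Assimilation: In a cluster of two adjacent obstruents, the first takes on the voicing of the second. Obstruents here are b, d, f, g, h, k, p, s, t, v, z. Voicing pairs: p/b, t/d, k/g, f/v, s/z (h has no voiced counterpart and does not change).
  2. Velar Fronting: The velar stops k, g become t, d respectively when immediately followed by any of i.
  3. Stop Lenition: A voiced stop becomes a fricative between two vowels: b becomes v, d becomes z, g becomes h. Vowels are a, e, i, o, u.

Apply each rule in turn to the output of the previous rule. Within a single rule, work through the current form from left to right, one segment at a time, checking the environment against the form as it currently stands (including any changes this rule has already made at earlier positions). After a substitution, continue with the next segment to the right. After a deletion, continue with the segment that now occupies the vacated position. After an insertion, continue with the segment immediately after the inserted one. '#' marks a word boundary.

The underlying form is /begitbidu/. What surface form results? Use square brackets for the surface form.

1 Regressive Voicing Assimilation: [begitbidu] → [begidbidu]
2 Velar Fronting: [begidbidu] → [bedidbidu]
3 Stop Lenition: [bedidbidu] → [bezidbizu]

[bezidbizu]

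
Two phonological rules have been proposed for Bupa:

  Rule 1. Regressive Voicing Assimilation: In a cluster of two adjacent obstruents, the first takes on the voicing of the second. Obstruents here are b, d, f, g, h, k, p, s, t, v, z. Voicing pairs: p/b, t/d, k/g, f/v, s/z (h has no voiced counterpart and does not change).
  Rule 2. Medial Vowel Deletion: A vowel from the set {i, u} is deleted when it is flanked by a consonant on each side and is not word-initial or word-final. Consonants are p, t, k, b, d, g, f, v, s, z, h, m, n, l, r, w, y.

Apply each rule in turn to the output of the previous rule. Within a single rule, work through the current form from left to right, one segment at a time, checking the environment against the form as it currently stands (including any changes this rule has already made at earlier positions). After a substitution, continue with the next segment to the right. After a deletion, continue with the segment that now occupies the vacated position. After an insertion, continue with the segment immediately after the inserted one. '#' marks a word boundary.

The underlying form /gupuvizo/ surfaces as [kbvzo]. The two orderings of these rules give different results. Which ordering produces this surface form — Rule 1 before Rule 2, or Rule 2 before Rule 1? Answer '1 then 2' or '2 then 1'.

2 then 1

Order 1 then 2:
  1 Regressive Voicing Assimilation: no change — [gupuvizo]
  2 Medial Vowel Deletion: [gupuvizo] → [gpvzo]
  result: [gpvzo]
Order 2 then 1:
  2 Medial Vowel Deletion: [gupuvizo] → [gpvzo]
  1 Regressive Voicing Assimilation: [gpvzo] → [kbvzo]
  result: [kbvzo]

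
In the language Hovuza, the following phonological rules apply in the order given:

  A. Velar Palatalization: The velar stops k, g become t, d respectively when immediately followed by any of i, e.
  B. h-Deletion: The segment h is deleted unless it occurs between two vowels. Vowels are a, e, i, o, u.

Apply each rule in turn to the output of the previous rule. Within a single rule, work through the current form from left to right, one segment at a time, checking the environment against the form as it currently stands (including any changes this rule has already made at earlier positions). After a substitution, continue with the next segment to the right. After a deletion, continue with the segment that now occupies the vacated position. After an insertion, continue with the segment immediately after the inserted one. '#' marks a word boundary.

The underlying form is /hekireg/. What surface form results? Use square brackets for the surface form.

A Velar Palatalization: [hekireg] → [hetireg]
B h-Deletion: [hetireg] → [etireg]

[etireg]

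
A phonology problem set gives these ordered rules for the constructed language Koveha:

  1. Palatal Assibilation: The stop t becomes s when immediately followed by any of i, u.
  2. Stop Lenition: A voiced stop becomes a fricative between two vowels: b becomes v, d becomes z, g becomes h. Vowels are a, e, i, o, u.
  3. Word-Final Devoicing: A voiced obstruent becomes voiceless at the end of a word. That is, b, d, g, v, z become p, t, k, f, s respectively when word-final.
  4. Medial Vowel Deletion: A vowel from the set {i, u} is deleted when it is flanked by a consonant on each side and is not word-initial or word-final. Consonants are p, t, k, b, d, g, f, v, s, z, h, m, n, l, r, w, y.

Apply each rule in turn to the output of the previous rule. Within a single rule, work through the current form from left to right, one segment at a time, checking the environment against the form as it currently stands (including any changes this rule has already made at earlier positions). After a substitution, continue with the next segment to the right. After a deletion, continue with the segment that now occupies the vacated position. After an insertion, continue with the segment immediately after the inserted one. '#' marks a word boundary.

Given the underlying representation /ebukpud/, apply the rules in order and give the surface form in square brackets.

[evkpt]

1 Palatal Assibilation: no change — [ebukpud]
2 Stop Lenition: [ebukpud] → [evukpud]
3 Word-Final Devoicing: [evukpud] → [evukput]
4 Medial Vowel Deletion: [evukput] → [evkpt]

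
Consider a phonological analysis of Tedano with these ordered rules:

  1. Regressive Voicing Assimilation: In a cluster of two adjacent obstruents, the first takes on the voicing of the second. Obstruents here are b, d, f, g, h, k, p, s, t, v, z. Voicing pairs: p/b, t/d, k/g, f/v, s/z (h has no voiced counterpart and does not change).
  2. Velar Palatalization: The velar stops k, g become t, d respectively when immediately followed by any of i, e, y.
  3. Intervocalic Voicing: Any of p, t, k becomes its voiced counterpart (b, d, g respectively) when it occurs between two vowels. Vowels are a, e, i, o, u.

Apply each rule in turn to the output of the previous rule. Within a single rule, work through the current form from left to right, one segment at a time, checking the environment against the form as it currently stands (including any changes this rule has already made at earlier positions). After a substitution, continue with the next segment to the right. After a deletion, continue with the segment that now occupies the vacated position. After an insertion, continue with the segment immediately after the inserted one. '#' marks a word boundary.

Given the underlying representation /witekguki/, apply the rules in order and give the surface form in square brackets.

1 Regressive Voicing Assimilation: [witekguki] → [witegguki]
2 Velar Palatalization: [witegguki] → [witegguti]
3 Intervocalic Voicing: [witegguti] → [wideggudi]

[wideggudi]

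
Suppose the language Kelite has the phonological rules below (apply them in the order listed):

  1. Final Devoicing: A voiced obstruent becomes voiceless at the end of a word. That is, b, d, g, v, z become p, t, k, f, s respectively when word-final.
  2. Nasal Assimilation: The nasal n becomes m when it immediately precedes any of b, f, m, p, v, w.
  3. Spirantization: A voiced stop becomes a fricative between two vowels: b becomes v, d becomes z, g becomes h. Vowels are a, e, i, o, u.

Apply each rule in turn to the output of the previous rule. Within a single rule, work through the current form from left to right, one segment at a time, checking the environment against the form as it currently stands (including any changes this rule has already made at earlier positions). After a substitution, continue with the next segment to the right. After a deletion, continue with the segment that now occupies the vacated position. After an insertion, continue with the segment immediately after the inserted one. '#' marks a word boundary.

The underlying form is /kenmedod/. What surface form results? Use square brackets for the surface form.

1 Final Devoicing: [kenmedod] → [kenmedot]
2 Nasal Assimilation: [kenmedot] → [kemmedot]
3 Spirantization: [kemmedot] → [kemmezot]

[kemmezot]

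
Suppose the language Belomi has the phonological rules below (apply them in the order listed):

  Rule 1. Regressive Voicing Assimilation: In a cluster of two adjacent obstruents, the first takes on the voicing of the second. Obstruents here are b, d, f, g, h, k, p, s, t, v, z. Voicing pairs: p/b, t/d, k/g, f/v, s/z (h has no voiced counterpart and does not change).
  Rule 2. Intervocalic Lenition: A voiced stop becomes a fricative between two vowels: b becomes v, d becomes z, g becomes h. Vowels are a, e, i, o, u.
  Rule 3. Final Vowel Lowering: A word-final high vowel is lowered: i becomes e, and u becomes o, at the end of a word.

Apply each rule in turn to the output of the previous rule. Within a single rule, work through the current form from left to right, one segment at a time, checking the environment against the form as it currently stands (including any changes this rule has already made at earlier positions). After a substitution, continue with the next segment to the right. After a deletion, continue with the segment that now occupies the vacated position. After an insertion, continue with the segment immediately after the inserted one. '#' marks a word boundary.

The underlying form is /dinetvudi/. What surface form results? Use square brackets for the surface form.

[dinedvuze]

Rule 1 Regressive Voicing Assimilation: [dinetvudi] → [dinedvudi]
Rule 2 Intervocalic Lenition: [dinedvudi] → [dinedvuzi]
Rule 3 Final Vowel Lowering: [dinedvuzi] → [dinedvuze]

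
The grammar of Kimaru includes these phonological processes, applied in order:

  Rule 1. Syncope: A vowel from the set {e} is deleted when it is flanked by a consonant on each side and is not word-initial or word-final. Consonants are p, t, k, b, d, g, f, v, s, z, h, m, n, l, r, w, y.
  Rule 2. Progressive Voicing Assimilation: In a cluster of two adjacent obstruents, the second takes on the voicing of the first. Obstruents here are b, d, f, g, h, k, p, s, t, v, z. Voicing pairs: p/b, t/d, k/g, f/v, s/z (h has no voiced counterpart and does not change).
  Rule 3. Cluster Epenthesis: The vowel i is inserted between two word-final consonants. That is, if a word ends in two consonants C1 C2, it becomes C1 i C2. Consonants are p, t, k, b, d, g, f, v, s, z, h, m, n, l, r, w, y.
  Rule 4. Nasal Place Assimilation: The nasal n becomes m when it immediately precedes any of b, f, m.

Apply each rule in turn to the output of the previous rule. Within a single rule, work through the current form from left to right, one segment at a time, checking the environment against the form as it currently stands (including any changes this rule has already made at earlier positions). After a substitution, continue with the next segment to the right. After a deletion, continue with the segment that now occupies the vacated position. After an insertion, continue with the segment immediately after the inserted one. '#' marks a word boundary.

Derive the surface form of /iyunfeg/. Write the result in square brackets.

Rule 1 Syncope: [iyunfeg] → [iyunfg]
Rule 2 Progressive Voicing Assimilation: [iyunfg] → [iyunfk]
Rule 3 Cluster Epenthesis: [iyunfk] → [iyunfik]
Rule 4 Nasal Place Assimilation: [iyunfik] → [iyumfik]

[iyumfik]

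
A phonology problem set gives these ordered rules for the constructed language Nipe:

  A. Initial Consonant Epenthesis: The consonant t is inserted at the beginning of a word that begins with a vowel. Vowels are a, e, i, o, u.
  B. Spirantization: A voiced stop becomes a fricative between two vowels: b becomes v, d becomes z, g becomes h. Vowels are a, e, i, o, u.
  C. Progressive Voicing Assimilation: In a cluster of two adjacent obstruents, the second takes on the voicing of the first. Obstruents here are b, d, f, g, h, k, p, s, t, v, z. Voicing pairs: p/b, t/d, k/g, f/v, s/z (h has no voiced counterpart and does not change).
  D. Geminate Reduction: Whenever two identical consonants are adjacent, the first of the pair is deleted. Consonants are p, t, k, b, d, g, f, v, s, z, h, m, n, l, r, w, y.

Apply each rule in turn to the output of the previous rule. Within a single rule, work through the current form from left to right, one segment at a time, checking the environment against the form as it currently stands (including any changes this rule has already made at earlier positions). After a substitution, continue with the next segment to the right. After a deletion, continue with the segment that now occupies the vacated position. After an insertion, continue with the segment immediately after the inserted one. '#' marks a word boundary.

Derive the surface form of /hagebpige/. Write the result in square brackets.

A Initial Consonant Epenthesis: no change — [hagebpige]
B Spirantization: [hagebpige] → [hahebpihe]
C Progressive Voicing Assimilation: [hahebpihe] → [hahebbihe]
D Geminate Reduction: [hahebbihe] → [hahebihe]

[hahebihe]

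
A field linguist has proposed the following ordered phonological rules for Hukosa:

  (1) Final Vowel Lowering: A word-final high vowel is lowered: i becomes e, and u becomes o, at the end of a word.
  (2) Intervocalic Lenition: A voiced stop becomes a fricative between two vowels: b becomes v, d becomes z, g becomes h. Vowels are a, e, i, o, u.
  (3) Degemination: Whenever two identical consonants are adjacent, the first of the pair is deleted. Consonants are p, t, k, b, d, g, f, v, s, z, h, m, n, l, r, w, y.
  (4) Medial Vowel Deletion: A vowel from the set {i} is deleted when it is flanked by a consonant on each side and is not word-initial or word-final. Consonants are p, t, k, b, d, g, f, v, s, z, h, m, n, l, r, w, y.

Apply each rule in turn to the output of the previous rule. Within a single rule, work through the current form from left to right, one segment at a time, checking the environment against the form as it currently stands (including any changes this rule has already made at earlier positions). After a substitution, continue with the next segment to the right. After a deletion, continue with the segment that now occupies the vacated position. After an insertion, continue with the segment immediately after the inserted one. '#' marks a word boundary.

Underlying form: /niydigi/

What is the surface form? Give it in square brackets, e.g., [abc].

[nydhe]

(1) Final Vowel Lowering: [niydigi] → [niydige]
(2) Intervocalic Lenition: [niydige] → [niydihe]
(3) Degemination: no change — [niydihe]
(4) Medial Vowel Deletion: [niydihe] → [nydhe]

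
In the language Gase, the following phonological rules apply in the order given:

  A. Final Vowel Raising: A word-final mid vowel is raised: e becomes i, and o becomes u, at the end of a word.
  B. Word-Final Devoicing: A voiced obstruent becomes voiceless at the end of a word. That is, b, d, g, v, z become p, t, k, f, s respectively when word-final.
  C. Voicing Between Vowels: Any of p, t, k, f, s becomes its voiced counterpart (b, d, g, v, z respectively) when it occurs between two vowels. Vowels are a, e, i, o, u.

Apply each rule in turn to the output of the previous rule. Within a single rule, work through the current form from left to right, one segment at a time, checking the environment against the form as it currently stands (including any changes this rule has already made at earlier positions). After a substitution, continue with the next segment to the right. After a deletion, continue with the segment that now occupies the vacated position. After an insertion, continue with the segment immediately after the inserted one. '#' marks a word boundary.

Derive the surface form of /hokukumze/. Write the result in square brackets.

[hogugumzi]

A Final Vowel Raising: [hokukumze] → [hokukumzi]
B Word-Final Devoicing: no change — [hokukumzi]
C Voicing Between Vowels: [hokukumzi] → [hogugumzi]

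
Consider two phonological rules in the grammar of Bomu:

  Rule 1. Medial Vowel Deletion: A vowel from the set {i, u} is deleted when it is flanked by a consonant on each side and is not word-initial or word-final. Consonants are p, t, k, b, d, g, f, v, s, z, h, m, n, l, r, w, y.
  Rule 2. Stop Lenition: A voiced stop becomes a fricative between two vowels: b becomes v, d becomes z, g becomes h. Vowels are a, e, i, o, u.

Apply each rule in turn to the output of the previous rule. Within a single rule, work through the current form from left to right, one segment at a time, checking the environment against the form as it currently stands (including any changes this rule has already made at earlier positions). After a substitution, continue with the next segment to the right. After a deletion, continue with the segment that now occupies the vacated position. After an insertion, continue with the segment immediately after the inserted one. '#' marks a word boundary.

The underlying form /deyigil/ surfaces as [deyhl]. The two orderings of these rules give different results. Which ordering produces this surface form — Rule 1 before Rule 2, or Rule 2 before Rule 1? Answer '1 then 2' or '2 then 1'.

Order 1 then 2:
  1 Medial Vowel Deletion: [deyigil] → [deygl]
  2 Stop Lenition: no change — [deygl]
  result: [deygl]
Order 2 then 1:
  2 Stop Lenition: [deyigil] → [deyihil]
  1 Medial Vowel Deletion: [deyihil] → [deyhl]
  result: [deyhl]

2 then 1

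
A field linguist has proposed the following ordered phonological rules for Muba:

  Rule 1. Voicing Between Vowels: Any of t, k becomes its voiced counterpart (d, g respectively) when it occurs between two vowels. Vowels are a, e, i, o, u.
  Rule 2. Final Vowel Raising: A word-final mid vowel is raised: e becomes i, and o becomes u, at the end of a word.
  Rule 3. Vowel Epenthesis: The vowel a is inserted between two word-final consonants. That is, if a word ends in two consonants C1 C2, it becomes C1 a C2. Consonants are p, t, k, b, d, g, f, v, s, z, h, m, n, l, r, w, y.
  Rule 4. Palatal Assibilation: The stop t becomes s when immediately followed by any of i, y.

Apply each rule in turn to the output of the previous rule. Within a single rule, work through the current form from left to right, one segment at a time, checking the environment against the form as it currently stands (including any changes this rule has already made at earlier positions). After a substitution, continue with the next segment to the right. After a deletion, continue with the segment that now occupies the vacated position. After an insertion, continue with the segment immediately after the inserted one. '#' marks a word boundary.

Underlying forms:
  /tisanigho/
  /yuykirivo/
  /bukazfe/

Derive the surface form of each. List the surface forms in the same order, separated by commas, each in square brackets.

/tisanigho/:
  Rule 1 Voicing Between Vowels: no change — [tisanigho]
  Rule 2 Final Vowel Raising: [tisanigho] → [tisanighu]
  Rule 3 Vowel Epenthesis: no change — [tisanighu]
  Rule 4 Palatal Assibilation: [tisanighu] → [sisanighu]
/yuykirivo/:
  Rule 1 Voicing Between Vowels: no change — [yuykirivo]
  Rule 2 Final Vowel Raising: [yuykirivo] → [yuykirivu]
  Rule 3 Vowel Epenthesis: no change — [yuykirivu]
  Rule 4 Palatal Assibilation: no change — [yuykirivu]
/bukazfe/:
  Rule 1 Voicing Between Vowels: [bukazfe] → [bugazfe]
  Rule 2 Final Vowel Raising: [bugazfe] → [bugazfi]
  Rule 3 Vowel Epenthesis: no change — [bugazfi]
  Rule 4 Palatal Assibilation: no change — [bugazfi]

[sisanighu], [yuykirivu], [bugazfi]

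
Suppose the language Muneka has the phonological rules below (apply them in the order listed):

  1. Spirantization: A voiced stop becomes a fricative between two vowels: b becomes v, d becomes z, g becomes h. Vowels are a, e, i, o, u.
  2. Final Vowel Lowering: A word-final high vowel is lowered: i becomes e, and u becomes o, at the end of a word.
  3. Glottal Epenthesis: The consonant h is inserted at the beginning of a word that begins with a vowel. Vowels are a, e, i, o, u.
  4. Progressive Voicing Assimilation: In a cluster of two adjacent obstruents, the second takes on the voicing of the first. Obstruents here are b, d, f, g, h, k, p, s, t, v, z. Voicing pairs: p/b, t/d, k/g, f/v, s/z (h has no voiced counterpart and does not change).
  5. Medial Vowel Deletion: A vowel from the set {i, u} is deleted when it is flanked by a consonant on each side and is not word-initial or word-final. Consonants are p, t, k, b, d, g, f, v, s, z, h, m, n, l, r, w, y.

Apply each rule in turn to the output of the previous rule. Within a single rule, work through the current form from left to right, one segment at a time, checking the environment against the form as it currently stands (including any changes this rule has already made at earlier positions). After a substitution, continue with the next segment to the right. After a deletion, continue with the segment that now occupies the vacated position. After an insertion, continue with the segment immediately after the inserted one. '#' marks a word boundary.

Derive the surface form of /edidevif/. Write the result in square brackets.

[hezzevf]

1 Spirantization: [edidevif] → [ezizevif]
2 Final Vowel Lowering: no change — [ezizevif]
3 Glottal Epenthesis: [ezizevif] → [hezizevif]
4 Progressive Voicing Assimilation: no change — [hezizevif]
5 Medial Vowel Deletion: [hezizevif] → [hezzevf]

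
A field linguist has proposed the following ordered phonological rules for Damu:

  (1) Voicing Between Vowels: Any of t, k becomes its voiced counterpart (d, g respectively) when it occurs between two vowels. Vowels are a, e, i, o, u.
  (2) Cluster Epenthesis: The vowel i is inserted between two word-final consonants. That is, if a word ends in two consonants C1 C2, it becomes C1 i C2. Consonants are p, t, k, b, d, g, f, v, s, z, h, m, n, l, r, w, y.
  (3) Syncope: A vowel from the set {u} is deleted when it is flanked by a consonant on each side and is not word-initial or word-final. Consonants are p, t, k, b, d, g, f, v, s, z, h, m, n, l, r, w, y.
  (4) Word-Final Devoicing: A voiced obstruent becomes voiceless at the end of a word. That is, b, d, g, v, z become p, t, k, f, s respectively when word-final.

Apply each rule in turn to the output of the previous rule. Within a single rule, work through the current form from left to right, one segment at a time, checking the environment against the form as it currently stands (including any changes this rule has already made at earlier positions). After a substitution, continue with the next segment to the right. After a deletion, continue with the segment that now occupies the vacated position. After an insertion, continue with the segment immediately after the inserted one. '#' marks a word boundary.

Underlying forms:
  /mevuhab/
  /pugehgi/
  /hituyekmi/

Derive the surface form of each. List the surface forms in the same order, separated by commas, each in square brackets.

[mevhap], [pgehgi], [hidyekmi]

/mevuhab/:
  (1) Voicing Between Vowels: no change — [mevuhab]
  (2) Cluster Epenthesis: no change — [mevuhab]
  (3) Syncope: [mevuhab] → [mevhab]
  (4) Word-Final Devoicing: [mevhab] → [mevhap]
/pugehgi/:
  (1) Voicing Between Vowels: no change — [pugehgi]
  (2) Cluster Epenthesis: no change — [pugehgi]
  (3) Syncope: [pugehgi] → [pgehgi]
  (4) Word-Final Devoicing: no change — [pgehgi]
/hituyekmi/:
  (1) Voicing Between Vowels: [hituyekmi] → [hiduyekmi]
  (2) Cluster Epenthesis: no change — [hiduyekmi]
  (3) Syncope: [hiduyekmi] → [hidyekmi]
  (4) Word-Final Devoicing: no change — [hidyekmi]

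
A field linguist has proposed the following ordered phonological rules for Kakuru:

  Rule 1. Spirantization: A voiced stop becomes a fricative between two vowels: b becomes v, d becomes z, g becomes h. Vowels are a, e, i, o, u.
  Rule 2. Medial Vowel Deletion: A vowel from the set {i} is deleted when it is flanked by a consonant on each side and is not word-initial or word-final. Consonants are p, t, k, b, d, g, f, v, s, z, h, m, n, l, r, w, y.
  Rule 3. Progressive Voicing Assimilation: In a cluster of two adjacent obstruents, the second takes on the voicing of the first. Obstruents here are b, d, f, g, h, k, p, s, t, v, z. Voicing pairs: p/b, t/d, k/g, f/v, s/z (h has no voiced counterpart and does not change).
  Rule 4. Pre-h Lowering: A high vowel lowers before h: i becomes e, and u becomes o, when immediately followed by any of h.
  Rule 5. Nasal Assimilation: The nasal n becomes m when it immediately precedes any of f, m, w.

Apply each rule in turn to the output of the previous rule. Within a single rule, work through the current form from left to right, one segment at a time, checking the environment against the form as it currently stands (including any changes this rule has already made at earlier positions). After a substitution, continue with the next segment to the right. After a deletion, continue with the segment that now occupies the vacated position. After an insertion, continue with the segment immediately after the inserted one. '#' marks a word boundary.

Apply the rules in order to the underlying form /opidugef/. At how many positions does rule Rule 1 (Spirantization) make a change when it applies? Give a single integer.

Rule 1 Spirantization: [opidugef] → [opizuhef]
Rule 2 Medial Vowel Deletion: [opizuhef] → [opzuhef]
Rule 3 Progressive Voicing Assimilation: [opzuhef] → [opsuhef]
Rule 4 Pre-h Lowering: [opsuhef] → [opsohef]
Rule 5 Nasal Assimilation: no change — [opsohef]
Rule Rule 1 changed 2 position(s).

2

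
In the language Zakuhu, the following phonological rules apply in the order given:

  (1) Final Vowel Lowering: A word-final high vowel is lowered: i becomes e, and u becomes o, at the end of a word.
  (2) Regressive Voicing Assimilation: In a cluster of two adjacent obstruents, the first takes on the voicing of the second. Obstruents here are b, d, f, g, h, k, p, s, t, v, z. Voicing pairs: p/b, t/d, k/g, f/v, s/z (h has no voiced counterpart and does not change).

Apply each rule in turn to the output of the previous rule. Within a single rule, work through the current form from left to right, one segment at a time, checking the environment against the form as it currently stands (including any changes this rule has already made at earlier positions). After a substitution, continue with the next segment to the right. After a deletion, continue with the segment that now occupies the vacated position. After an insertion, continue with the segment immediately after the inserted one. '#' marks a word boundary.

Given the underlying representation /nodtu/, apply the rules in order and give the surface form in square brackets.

(1) Final Vowel Lowering: [nodtu] → [nodto]
(2) Regressive Voicing Assimilation: [nodto] → [notto]

[notto]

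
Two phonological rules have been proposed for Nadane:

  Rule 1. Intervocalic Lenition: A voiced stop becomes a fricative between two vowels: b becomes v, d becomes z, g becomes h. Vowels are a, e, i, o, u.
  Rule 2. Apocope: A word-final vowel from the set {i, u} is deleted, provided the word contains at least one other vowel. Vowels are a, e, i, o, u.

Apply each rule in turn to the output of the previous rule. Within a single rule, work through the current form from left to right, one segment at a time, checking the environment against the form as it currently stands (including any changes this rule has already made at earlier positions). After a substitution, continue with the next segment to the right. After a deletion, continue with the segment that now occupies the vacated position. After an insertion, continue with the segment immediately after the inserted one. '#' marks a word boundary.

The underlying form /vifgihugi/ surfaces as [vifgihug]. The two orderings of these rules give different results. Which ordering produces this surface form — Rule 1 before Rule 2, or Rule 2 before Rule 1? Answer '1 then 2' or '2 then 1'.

2 then 1

Order 1 then 2:
  1 Intervocalic Lenition: [vifgihugi] → [vifgihuhi]
  2 Apocope: [vifgihuhi] → [vifgihuh]
  result: [vifgihuh]
Order 2 then 1:
  2 Apocope: [vifgihugi] → [vifgihug]
  1 Intervocalic Lenition: no change — [vifgihug]
  result: [vifgihug]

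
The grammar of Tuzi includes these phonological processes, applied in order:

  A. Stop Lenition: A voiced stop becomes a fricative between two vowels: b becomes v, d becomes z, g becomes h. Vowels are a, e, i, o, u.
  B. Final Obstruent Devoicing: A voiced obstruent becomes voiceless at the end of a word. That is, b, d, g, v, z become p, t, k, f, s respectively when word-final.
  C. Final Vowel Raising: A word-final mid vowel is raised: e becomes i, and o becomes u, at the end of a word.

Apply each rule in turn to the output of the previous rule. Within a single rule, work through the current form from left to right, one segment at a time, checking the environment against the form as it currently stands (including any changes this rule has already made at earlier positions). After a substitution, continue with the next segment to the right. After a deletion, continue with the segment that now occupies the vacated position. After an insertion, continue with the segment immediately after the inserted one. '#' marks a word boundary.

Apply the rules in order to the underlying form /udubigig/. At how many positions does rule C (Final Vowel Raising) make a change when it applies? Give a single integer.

A Stop Lenition: [udubigig] → [uzuvihig]
B Final Obstruent Devoicing: [uzuvihig] → [uzuvihik]
C Final Vowel Raising: no change — [uzuvihik]
Rule C changed 0 position(s).

0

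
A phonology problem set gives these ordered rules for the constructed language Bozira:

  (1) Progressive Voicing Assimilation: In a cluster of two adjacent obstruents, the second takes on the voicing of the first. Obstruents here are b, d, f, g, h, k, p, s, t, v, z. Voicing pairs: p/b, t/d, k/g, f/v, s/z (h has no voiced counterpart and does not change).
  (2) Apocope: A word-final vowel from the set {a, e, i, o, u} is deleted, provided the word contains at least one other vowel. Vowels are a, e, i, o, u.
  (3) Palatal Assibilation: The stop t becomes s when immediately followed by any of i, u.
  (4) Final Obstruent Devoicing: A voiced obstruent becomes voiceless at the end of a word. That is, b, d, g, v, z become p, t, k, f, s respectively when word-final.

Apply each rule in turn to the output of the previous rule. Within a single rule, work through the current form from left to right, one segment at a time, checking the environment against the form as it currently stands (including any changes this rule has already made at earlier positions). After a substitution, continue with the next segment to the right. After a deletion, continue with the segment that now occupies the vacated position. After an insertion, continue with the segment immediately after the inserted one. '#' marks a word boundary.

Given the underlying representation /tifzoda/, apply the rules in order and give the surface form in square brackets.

[sifsot]

(1) Progressive Voicing Assimilation: [tifzoda] → [tifsoda]
(2) Apocope: [tifsoda] → [tifsod]
(3) Palatal Assibilation: [tifsod] → [sifsod]
(4) Final Obstruent Devoicing: [sifsod] → [sifsot]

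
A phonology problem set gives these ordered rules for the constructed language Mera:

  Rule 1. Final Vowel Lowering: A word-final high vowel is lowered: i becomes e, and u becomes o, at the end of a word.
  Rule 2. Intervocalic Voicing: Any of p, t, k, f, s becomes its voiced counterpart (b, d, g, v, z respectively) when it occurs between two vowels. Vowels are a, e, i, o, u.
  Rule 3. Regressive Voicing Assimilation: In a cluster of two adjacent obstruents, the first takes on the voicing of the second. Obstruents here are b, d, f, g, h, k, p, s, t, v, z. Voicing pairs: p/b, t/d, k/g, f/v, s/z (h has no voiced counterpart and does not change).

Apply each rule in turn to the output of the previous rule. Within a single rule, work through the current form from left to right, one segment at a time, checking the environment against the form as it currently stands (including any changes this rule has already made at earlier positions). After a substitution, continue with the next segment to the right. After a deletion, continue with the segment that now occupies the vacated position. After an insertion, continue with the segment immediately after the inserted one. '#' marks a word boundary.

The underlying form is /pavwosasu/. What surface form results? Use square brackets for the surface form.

Rule 1 Final Vowel Lowering: [pavwosasu] → [pavwosaso]
Rule 2 Intervocalic Voicing: [pavwosaso] → [pavwozazo]
Rule 3 Regressive Voicing Assimilation: no change — [pavwozazo]

[pavwozazo]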